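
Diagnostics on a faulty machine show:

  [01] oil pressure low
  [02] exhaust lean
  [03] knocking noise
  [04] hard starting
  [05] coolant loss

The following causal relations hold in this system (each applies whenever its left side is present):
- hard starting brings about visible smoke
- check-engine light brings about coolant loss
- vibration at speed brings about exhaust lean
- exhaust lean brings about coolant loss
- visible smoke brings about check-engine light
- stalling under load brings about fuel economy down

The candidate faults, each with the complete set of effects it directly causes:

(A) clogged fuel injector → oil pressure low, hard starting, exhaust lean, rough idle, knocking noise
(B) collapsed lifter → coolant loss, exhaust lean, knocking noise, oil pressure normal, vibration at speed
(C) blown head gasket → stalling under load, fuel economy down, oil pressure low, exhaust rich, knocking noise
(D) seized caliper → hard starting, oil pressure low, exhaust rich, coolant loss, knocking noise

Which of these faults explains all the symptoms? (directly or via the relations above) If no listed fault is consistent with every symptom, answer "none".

Testing each hypothesis:
(A) clogged fuel injector — accounts for every observation (coolant loss through exhaust lean → coolant loss)
(B) collapsed lifter — fails on oil pressure low, hard starting (predicts oil pressure normal, not oil pressure low)
(C) blown head gasket — oil pressure low +; exhaust lean -; knocking noise +; hard starting -; coolant loss -
(D) seized caliper — oil pressure low +; exhaust lean -; knocking noise +; hard starting +; coolant loss +
Only (A) is consistent with every observation.

A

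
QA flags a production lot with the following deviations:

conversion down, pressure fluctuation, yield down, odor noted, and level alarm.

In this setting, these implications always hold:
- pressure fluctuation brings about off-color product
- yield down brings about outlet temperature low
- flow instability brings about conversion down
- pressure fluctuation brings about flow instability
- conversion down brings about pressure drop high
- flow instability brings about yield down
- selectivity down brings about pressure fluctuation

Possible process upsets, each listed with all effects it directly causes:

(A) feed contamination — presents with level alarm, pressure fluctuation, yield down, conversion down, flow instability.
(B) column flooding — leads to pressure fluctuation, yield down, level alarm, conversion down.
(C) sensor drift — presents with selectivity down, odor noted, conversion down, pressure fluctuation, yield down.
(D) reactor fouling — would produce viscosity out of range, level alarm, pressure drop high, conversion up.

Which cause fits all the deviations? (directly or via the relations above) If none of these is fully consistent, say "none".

none

Per-candidate check:
(A) feed contamination — does not account for odor noted
(B) column flooding — does not account for odor noted
(C) sensor drift — conversion down +; pressure fluctuation +; yield down +; odor noted +; level alarm -
(D) reactor fouling — fails on conversion down, pressure fluctuation, yield down, odor noted (predicts conversion up, not conversion down)
No candidate is consistent with all observations.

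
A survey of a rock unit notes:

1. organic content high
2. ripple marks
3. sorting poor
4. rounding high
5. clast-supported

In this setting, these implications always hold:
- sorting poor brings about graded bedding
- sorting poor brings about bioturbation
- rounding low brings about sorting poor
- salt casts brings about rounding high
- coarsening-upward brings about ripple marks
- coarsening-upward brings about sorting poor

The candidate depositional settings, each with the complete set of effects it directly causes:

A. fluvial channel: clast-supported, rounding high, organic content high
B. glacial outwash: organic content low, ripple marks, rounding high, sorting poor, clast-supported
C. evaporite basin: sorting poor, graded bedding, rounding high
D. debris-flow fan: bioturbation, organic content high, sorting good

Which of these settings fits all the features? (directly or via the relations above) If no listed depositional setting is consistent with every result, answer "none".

none

For each candidate, compare predicted effects to what was observed:
(A) fluvial channel — does not account for ripple marks, sorting poor
(B) glacial outwash — fails on organic content high (predicts organic content low, not organic content high)
(C) evaporite basin — organic content high NO; ripple marks NO; sorting poor yes; rounding high yes; clast-supported NO
(D) debris-flow fan — fails on ripple marks, sorting poor, rounding high, clast-supported (predicts sorting good, not sorting poor)
No candidate is consistent with all observations.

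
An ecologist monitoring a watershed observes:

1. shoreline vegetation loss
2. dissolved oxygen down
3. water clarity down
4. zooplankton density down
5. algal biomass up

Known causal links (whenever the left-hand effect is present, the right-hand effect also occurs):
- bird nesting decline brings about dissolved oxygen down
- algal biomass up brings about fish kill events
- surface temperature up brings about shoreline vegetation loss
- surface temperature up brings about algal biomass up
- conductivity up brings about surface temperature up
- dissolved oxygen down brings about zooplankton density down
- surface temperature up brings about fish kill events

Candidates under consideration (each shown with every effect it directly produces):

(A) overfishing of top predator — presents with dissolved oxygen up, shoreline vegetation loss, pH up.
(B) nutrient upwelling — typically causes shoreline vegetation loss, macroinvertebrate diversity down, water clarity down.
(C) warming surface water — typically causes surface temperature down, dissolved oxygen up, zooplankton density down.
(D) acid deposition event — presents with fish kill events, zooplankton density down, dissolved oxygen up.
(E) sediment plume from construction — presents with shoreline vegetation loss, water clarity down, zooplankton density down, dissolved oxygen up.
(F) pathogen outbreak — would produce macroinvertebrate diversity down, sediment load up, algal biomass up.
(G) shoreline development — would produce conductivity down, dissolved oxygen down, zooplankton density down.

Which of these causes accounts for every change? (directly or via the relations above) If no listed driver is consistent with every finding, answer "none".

none

For each candidate, compare predicted effects to what was observed:
(A) overfishing of top predator — fails on dissolved oxygen down, water clarity down, zooplankton density down, algal biomass up (predicts dissolved oxygen up, not dissolved oxygen down)
(B) nutrient upwelling — shoreline vegetation loss match; dissolved oxygen down miss; water clarity down match; zooplankton density down miss; algal biomass up miss
(C) warming surface water — shoreline vegetation loss miss; dissolved oxygen down miss; water clarity down miss; zooplankton density down match; algal biomass up miss
(D) acid deposition event — fails on shoreline vegetation loss, dissolved oxygen down, water clarity down, algal biomass up (predicts dissolved oxygen up, not dissolved oxygen down)
(E) sediment plume from construction — fails on dissolved oxygen down, algal biomass up (predicts dissolved oxygen up, not dissolved oxygen down)
(F) pathogen outbreak — shoreline vegetation loss miss; dissolved oxygen down miss; water clarity down miss; zooplankton density down miss; algal biomass up match
(G) shoreline development — does not account for shoreline vegetation loss, water clarity down, algal biomass up
No candidate is consistent with all observations.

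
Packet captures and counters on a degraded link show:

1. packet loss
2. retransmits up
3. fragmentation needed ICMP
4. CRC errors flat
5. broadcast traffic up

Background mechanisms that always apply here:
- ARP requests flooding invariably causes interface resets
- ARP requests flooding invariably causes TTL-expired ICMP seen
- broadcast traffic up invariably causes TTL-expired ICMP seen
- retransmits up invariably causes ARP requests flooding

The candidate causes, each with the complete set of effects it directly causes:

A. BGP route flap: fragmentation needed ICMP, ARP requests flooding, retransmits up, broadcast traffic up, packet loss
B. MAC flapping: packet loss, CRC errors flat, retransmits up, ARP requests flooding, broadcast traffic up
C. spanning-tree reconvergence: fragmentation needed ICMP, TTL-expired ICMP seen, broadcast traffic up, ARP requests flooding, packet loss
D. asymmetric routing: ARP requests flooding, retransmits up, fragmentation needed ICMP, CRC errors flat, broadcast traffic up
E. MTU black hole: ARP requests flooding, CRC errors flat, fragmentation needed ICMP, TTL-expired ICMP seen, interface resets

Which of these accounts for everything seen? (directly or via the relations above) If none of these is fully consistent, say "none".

none

Checking each candidate against the observations:
(A) BGP route flap — packet loss yes; retransmits up yes; fragmentation needed ICMP yes; CRC errors flat NO; broadcast traffic up yes
(B) MAC flapping — does not account for fragmentation needed ICMP
(C) spanning-tree reconvergence — packet loss yes; retransmits up NO; fragmentation needed ICMP yes; CRC errors flat NO; broadcast traffic up yes
(D) asymmetric routing — packet loss NO; retransmits up yes; fragmentation needed ICMP yes; CRC errors flat yes; broadcast traffic up yes
(E) MTU black hole — packet loss NO; retransmits up NO; fragmentation needed ICMP yes; CRC errors flat yes; broadcast traffic up NO
None of the listed candidates fits everything.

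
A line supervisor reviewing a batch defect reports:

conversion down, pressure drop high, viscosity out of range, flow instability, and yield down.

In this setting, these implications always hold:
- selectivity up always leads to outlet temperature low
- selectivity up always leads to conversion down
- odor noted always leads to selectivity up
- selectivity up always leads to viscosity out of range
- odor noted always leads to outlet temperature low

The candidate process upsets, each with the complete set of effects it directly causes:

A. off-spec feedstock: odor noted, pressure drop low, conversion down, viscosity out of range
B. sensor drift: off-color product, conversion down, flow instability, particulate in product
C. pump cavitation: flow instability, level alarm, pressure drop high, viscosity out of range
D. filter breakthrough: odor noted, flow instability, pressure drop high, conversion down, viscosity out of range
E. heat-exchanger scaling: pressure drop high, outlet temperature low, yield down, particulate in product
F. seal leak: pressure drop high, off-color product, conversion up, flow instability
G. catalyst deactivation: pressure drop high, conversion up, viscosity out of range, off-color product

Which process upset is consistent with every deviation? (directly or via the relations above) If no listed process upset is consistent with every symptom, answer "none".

Checking each candidate against the observations:
(A) off-spec feedstock — conversion down +; pressure drop high -; viscosity out of range +; flow instability -; yield down -
(B) sensor drift — does not account for pressure drop high, viscosity out of range, yield down
(C) pump cavitation — does not account for conversion down, yield down
(D) filter breakthrough — does not account for yield down
(E) heat-exchanger scaling — conversion down -; pressure drop high +; viscosity out of range -; flow instability -; yield down +
(F) seal leak — fails on conversion down, viscosity out of range, yield down (predicts conversion up, not conversion down)
(G) catalyst deactivation — conversion down -; pressure drop high +; viscosity out of range +; flow instability -; yield down -
No candidate is consistent with all observations.

none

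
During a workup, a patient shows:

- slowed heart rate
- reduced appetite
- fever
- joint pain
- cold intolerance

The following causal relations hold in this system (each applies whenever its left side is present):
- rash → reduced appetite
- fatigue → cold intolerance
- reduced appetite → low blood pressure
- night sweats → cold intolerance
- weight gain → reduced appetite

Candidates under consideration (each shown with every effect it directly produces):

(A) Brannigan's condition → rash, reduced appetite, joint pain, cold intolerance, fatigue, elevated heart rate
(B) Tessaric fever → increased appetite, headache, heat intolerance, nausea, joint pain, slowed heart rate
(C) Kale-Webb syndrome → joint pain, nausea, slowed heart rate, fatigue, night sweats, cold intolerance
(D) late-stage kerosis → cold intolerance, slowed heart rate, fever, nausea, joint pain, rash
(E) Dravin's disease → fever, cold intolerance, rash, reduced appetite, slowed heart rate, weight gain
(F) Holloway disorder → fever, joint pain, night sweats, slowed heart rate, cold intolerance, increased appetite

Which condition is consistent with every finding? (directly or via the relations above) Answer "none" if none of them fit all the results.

Per-candidate check:
(A) Brannigan's condition — fails on slowed heart rate, fever (predicts elevated heart rate, not slowed heart rate)
(B) Tessaric fever — fails on reduced appetite, fever, cold intolerance (predicts increased appetite, not reduced appetite; predicts heat intolerance, not cold intolerance)
(C) Kale-Webb syndrome — does not account for reduced appetite, fever
(D) late-stage kerosis — slowed heart rate ✓; reduced appetite ✓ (by rash → reduced appetite); fever ✓; joint pain ✓; cold intolerance ✓
(E) Dravin's disease — slowed heart rate ✓; reduced appetite ✓; fever ✓; joint pain ✗; cold intolerance ✓
(F) Holloway disorder — slowed heart rate ✓; reduced appetite ✗; fever ✓; joint pain ✓; cold intolerance ✓
(D) is the only candidate with no mismatches.

D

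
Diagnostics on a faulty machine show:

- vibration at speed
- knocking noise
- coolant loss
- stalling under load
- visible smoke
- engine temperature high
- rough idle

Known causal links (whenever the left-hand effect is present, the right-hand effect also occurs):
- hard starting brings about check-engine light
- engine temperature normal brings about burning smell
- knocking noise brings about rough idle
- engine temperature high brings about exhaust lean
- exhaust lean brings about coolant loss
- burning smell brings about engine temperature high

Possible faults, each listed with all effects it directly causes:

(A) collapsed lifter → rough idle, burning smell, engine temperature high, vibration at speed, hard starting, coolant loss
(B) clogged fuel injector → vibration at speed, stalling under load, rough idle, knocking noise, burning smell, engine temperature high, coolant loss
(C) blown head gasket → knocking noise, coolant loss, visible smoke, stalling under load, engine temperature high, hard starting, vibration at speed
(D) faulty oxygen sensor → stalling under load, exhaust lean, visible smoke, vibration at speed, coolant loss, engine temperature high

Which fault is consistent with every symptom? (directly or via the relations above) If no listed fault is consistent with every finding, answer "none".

Testing each hypothesis:
(A) collapsed lifter — does not account for knocking noise, stalling under load, visible smoke
(B) clogged fuel injector — vibration at speed ✓; knocking noise ✓; coolant loss ✓; stalling under load ✓; visible smoke ✗; engine temperature high ✓; rough idle ✓
(C) blown head gasket — vibration at speed ✓; knocking noise ✓; coolant loss ✓; stalling under load ✓; visible smoke ✓; engine temperature high ✓; rough idle ✓ (via knocking noise → rough idle)
(D) faulty oxygen sensor — vibration at speed ✓; knocking noise ✗; coolant loss ✓; stalling under load ✓; visible smoke ✓; engine temperature high ✓; rough idle ✗
(C) is the only candidate with no mismatches.

C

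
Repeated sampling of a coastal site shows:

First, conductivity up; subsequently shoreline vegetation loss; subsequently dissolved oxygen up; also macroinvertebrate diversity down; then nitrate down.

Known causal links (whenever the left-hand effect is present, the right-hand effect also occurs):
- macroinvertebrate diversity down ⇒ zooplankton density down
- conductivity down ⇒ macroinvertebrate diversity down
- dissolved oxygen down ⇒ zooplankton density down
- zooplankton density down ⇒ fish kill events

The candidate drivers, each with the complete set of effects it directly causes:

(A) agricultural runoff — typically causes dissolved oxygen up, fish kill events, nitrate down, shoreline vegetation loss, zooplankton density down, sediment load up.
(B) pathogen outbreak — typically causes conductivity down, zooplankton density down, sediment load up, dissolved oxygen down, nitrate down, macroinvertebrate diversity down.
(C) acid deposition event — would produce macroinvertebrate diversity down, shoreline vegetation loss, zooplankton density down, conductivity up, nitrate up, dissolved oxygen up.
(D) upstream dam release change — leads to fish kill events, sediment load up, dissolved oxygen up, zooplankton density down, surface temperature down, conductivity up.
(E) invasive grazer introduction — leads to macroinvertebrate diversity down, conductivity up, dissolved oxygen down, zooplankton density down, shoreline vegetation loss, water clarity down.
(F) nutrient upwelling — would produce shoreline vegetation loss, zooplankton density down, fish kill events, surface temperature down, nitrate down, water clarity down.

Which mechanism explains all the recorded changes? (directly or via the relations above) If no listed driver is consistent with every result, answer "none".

Per-candidate check:
(A) agricultural runoff — does not account for conductivity up, macroinvertebrate diversity down
(B) pathogen outbreak — fails on conductivity up, shoreline vegetation loss, dissolved oxygen up (predicts conductivity down, not conductivity up; predicts dissolved oxygen down, not dissolved oxygen up)
(C) acid deposition event — fails on nitrate down (predicts nitrate up, not nitrate down)
(D) upstream dam release change — conductivity up +; shoreline vegetation loss -; dissolved oxygen up +; macroinvertebrate diversity down -; nitrate down -
(E) invasive grazer introduction — fails on dissolved oxygen up, nitrate down (predicts dissolved oxygen down, not dissolved oxygen up)
(F) nutrient upwelling — conductivity up -; shoreline vegetation loss +; dissolved oxygen up -; macroinvertebrate diversity down -; nitrate down +
None of the listed candidates fits everything.

none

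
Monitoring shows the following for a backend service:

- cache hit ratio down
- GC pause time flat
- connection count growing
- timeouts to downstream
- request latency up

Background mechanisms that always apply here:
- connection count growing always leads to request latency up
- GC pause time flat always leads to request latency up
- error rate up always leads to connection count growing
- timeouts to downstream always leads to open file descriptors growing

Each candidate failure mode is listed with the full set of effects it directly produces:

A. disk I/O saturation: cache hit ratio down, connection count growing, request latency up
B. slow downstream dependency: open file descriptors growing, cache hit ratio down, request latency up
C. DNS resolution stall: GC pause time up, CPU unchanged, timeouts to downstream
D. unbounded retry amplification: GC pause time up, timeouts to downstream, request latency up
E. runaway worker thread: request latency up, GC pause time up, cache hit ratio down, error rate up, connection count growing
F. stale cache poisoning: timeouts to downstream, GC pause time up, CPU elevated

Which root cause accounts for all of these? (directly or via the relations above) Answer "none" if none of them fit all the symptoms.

Per-candidate check:
(A) disk I/O saturation — does not account for GC pause time flat, timeouts to downstream
(B) slow downstream dependency — cache hit ratio down ✓; GC pause time flat ✗; connection count growing ✗; timeouts to downstream ✗; request latency up ✓
(C) DNS resolution stall — cache hit ratio down ✗; GC pause time flat ✗; connection count growing ✗; timeouts to downstream ✓; request latency up ✗
(D) unbounded retry amplification — cache hit ratio down ✗; GC pause time flat ✗; connection count growing ✗; timeouts to downstream ✓; request latency up ✓
(E) runaway worker thread — fails on GC pause time flat, timeouts to downstream (predicts GC pause time up, not GC pause time flat)
(F) stale cache poisoning — cache hit ratio down ✗; GC pause time flat ✗; connection count growing ✗; timeouts to downstream ✓; request latency up ✗
Every candidate fails on at least one observation.

none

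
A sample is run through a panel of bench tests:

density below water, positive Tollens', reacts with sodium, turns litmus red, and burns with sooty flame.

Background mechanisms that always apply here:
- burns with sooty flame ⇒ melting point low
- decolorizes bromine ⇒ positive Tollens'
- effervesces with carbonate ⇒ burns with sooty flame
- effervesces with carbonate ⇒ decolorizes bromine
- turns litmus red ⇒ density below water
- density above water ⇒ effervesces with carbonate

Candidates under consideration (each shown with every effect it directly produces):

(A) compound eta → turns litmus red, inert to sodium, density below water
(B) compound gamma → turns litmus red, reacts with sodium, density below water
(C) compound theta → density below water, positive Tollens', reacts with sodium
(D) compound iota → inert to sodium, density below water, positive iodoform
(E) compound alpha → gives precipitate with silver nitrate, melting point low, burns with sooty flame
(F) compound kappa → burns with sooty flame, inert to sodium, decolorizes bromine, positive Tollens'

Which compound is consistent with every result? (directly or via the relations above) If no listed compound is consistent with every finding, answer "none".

none

Testing each hypothesis:
(A) compound eta — density below water match; positive Tollens' miss; reacts with sodium miss; turns litmus red match; burns with sooty flame miss
(B) compound gamma — does not account for positive Tollens', burns with sooty flame
(C) compound theta — density below water match; positive Tollens' match; reacts with sodium match; turns litmus red miss; burns with sooty flame miss
(D) compound iota — fails on positive Tollens', reacts with sodium, turns litmus red, burns with sooty flame (predicts inert to sodium, not reacts with sodium)
(E) compound alpha — density below water miss; positive Tollens' miss; reacts with sodium miss; turns litmus red miss; burns with sooty flame match
(F) compound kappa — density below water miss; positive Tollens' match; reacts with sodium miss; turns litmus red miss; burns with sooty flame match
No candidate is consistent with all observations.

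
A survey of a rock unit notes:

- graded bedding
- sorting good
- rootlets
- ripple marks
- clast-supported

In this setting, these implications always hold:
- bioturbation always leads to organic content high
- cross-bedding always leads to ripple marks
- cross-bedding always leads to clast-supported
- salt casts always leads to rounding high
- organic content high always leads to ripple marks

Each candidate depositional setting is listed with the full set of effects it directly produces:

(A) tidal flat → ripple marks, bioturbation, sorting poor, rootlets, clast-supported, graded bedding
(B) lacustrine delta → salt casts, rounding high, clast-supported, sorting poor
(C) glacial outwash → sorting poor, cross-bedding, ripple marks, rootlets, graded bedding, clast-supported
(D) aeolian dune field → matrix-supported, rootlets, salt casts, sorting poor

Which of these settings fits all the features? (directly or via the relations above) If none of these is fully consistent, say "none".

Checking each candidate against the observations:
(A) tidal flat — fails on sorting good (predicts sorting poor, not sorting good)
(B) lacustrine delta — fails on graded bedding, sorting good, rootlets, ripple marks (predicts sorting poor, not sorting good)
(C) glacial outwash — fails on sorting good (predicts sorting poor, not sorting good)
(D) aeolian dune field — fails on graded bedding, sorting good, ripple marks, clast-supported (predicts sorting poor, not sorting good; predicts matrix-supported, not clast-supported)
None of the listed candidates fits everything.

none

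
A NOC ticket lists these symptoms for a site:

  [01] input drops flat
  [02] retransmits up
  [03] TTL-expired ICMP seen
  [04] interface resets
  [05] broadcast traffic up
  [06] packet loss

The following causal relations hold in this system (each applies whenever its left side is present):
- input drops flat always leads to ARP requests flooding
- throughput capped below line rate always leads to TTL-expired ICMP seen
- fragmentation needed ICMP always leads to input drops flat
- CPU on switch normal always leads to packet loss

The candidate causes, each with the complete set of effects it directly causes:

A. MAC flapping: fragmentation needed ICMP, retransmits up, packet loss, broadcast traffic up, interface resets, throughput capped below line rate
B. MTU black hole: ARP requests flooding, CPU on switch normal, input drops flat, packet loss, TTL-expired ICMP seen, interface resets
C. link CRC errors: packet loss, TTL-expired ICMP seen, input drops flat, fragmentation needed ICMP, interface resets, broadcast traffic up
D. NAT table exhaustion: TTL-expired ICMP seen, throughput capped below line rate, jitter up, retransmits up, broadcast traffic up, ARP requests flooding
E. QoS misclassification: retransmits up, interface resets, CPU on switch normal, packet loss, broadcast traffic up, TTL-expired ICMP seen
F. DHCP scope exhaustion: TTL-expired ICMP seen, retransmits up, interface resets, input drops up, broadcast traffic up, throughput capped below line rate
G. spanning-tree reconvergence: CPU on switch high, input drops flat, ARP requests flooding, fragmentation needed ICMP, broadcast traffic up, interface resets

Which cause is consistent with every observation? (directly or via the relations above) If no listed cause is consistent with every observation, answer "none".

For each candidate, compare predicted effects to what was observed:
(A) MAC flapping — input drops flat ✓ (by fragmentation needed ICMP → input drops flat); retransmits up ✓; TTL-expired ICMP seen ✓ (by throughput capped below line rate → TTL-expired ICMP seen); interface resets ✓; broadcast traffic up ✓; packet loss ✓
(B) MTU black hole — does not account for retransmits up, broadcast traffic up
(C) link CRC errors — input drops flat ✓; retransmits up ✗; TTL-expired ICMP seen ✓; interface resets ✓; broadcast traffic up ✓; packet loss ✓
(D) NAT table exhaustion — does not account for input drops flat, interface resets, packet loss
(E) QoS misclassification — does not account for input drops flat
(F) DHCP scope exhaustion — input drops flat ✗; retransmits up ✓; TTL-expired ICMP seen ✓; interface resets ✓; broadcast traffic up ✓; packet loss ✗
(G) spanning-tree reconvergence — does not account for retransmits up, TTL-expired ICMP seen, packet loss
(A) is the only candidate with no mismatches.

A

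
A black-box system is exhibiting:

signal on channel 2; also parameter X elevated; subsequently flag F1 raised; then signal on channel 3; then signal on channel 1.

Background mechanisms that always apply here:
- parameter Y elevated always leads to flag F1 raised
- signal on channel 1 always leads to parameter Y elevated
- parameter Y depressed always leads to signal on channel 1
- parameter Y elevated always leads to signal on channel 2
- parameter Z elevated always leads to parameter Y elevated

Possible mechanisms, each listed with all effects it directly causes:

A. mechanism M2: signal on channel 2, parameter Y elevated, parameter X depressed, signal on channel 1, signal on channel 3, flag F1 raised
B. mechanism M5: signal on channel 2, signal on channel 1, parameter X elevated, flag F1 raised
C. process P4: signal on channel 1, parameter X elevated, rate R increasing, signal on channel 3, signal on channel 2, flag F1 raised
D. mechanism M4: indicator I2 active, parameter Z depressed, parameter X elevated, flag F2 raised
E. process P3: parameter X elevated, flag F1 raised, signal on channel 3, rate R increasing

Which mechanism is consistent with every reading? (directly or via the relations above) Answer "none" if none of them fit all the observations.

C

For each candidate, compare predicted effects to what was observed:
(A) mechanism M2 — signal on channel 2 yes; parameter X elevated NO; flag F1 raised yes; signal on channel 3 yes; signal on channel 1 yes
(B) mechanism M5 — signal on channel 2 yes; parameter X elevated yes; flag F1 raised yes; signal on channel 3 NO; signal on channel 1 yes
(C) process P4 — signal on channel 2 yes; parameter X elevated yes; flag F1 raised yes; signal on channel 3 yes; signal on channel 1 yes
(D) mechanism M4 — does not account for signal on channel 2, flag F1 raised, signal on channel 3, signal on channel 1
(E) process P3 — does not account for signal on channel 2, signal on channel 1
(C) is the only candidate with no mismatches.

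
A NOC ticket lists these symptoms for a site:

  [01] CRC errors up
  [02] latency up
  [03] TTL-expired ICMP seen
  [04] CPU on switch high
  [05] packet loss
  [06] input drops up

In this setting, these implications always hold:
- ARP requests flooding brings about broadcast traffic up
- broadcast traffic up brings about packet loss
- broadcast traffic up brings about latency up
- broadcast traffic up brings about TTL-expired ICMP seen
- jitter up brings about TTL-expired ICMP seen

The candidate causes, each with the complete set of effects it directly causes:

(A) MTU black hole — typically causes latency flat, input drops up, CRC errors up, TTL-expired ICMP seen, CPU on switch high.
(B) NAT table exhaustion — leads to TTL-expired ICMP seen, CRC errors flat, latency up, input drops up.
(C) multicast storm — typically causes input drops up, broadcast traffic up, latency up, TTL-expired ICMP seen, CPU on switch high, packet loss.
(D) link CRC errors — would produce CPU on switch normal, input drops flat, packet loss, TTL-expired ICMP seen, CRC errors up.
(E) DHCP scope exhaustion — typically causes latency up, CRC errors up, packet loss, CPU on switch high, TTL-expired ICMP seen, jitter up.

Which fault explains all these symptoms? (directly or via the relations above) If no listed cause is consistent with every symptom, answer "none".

none

Checking each candidate against the observations:
(A) MTU black hole — CRC errors up match; latency up miss; TTL-expired ICMP seen match; CPU on switch high match; packet loss miss; input drops up match
(B) NAT table exhaustion — fails on CRC errors up, CPU on switch high, packet loss (predicts CRC errors flat, not CRC errors up)
(C) multicast storm — CRC errors up miss; latency up match; TTL-expired ICMP seen match; CPU on switch high match; packet loss match; input drops up match
(D) link CRC errors — CRC errors up match; latency up miss; TTL-expired ICMP seen match; CPU on switch high miss; packet loss match; input drops up miss
(E) DHCP scope exhaustion — CRC errors up match; latency up match; TTL-expired ICMP seen match; CPU on switch high match; packet loss match; input drops up miss
No candidate is consistent with all observations.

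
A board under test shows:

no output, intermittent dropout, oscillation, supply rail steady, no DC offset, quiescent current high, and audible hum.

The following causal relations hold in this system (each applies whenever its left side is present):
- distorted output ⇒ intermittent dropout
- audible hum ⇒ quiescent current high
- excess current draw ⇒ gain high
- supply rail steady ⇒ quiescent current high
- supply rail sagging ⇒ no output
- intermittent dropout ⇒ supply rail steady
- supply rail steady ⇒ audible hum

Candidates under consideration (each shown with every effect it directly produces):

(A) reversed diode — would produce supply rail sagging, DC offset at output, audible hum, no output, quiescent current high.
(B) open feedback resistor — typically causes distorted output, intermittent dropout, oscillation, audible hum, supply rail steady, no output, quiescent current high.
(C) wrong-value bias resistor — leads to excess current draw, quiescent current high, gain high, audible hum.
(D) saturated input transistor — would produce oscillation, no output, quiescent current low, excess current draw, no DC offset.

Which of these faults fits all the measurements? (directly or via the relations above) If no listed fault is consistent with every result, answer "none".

none

Checking each candidate against the observations:
(A) reversed diode — fails on intermittent dropout, oscillation, supply rail steady, no DC offset (predicts supply rail sagging, not supply rail steady; predicts DC offset at output, not no DC offset)
(B) open feedback resistor — no output +; intermittent dropout +; oscillation +; supply rail steady +; no DC offset -; quiescent current high +; audible hum +
(C) wrong-value bias resistor — no output -; intermittent dropout -; oscillation -; supply rail steady -; no DC offset -; quiescent current high +; audible hum +
(D) saturated input transistor — no output +; intermittent dropout -; oscillation +; supply rail steady -; no DC offset +; quiescent current high -; audible hum -
None of the listed candidates fits everything.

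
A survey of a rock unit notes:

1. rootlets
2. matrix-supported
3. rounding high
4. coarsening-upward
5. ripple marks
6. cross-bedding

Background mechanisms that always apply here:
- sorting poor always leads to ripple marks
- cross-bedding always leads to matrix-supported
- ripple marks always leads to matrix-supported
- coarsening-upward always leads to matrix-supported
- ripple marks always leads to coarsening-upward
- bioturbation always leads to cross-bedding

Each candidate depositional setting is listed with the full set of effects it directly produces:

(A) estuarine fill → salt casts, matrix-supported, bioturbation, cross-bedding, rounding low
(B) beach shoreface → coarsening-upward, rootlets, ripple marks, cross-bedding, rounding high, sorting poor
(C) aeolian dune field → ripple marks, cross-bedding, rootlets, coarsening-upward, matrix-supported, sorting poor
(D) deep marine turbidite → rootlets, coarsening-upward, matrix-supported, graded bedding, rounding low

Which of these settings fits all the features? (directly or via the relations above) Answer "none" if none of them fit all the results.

Per-candidate check:
(A) estuarine fill — fails on rootlets, rounding high, coarsening-upward, ripple marks (predicts rounding low, not rounding high)
(B) beach shoreface — rootlets +; matrix-supported + (by ripple marks → matrix-supported); rounding high +; coarsening-upward +; ripple marks +; cross-bedding +
(C) aeolian dune field — rootlets +; matrix-supported +; rounding high -; coarsening-upward +; ripple marks +; cross-bedding +
(D) deep marine turbidite — fails on rounding high, ripple marks, cross-bedding (predicts rounding low, not rounding high)
(B) alone accounts for all the evidence.

B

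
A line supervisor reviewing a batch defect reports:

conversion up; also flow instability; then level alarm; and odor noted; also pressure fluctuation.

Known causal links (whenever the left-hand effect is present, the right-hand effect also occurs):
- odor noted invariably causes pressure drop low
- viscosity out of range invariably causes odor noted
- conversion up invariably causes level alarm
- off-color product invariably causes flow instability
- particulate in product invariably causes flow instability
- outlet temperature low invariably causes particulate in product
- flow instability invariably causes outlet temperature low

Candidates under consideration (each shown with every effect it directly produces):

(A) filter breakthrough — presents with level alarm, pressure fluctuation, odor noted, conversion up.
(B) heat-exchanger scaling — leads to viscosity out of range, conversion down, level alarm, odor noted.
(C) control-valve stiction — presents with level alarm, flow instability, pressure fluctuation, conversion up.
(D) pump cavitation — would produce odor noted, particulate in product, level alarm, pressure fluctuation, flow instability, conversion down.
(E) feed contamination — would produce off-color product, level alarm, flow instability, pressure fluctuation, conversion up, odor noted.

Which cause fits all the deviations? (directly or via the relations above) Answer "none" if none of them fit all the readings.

E

Per-candidate check:
(A) filter breakthrough — conversion up match; flow instability miss; level alarm match; odor noted match; pressure fluctuation match
(B) heat-exchanger scaling — conversion up miss; flow instability miss; level alarm match; odor noted match; pressure fluctuation miss
(C) control-valve stiction — conversion up match; flow instability match; level alarm match; odor noted miss; pressure fluctuation match
(D) pump cavitation — conversion up miss; flow instability match; level alarm match; odor noted match; pressure fluctuation match
(E) feed contamination — accounts for every observation
(E) is the only candidate with no mismatches.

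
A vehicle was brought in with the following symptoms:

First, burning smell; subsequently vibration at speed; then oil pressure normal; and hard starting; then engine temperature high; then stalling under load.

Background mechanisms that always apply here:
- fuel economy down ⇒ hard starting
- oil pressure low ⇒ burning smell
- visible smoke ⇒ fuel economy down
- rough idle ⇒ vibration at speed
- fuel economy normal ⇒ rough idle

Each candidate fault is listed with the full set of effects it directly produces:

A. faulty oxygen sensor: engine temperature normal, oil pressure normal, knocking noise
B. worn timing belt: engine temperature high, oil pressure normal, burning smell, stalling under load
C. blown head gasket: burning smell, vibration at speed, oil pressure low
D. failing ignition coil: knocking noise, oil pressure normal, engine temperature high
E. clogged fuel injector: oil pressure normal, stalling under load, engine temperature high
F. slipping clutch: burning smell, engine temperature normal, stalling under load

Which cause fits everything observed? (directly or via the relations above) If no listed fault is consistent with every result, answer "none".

Testing each hypothesis:
(A) faulty oxygen sensor — burning smell ✗; vibration at speed ✗; oil pressure normal ✓; hard starting ✗; engine temperature high ✗; stalling under load ✗
(B) worn timing belt — does not account for vibration at speed, hard starting
(C) blown head gasket — fails on oil pressure normal, hard starting, engine temperature high, stalling under load (predicts oil pressure low, not oil pressure normal)
(D) failing ignition coil — does not account for burning smell, vibration at speed, hard starting, stalling under load
(E) clogged fuel injector — does not account for burning smell, vibration at speed, hard starting
(F) slipping clutch — fails on vibration at speed, oil pressure normal, hard starting, engine temperature high (predicts engine temperature normal, not engine temperature high)
None of the listed candidates fits everything.

none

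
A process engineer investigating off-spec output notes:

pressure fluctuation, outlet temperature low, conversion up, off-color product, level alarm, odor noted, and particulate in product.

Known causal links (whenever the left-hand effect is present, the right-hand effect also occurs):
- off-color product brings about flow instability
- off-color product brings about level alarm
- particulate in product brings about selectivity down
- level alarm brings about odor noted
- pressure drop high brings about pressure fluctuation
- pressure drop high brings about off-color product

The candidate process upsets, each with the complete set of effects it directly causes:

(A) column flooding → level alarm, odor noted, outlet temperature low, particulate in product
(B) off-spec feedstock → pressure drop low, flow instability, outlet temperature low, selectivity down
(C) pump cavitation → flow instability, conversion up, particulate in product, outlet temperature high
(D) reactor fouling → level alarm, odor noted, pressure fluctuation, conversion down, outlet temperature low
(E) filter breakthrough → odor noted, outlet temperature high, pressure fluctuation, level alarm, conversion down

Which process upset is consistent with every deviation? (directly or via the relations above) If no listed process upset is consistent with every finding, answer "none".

Checking each candidate against the observations:
(A) column flooding — pressure fluctuation NO; outlet temperature low yes; conversion up NO; off-color product NO; level alarm yes; odor noted yes; particulate in product yes
(B) off-spec feedstock — does not account for pressure fluctuation, conversion up, off-color product, level alarm, odor noted, particulate in product
(C) pump cavitation — pressure fluctuation NO; outlet temperature low NO; conversion up yes; off-color product NO; level alarm NO; odor noted NO; particulate in product yes
(D) reactor fouling — pressure fluctuation yes; outlet temperature low yes; conversion up NO; off-color product NO; level alarm yes; odor noted yes; particulate in product NO
(E) filter breakthrough — pressure fluctuation yes; outlet temperature low NO; conversion up NO; off-color product NO; level alarm yes; odor noted yes; particulate in product NO
No candidate is consistent with all observations.

none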